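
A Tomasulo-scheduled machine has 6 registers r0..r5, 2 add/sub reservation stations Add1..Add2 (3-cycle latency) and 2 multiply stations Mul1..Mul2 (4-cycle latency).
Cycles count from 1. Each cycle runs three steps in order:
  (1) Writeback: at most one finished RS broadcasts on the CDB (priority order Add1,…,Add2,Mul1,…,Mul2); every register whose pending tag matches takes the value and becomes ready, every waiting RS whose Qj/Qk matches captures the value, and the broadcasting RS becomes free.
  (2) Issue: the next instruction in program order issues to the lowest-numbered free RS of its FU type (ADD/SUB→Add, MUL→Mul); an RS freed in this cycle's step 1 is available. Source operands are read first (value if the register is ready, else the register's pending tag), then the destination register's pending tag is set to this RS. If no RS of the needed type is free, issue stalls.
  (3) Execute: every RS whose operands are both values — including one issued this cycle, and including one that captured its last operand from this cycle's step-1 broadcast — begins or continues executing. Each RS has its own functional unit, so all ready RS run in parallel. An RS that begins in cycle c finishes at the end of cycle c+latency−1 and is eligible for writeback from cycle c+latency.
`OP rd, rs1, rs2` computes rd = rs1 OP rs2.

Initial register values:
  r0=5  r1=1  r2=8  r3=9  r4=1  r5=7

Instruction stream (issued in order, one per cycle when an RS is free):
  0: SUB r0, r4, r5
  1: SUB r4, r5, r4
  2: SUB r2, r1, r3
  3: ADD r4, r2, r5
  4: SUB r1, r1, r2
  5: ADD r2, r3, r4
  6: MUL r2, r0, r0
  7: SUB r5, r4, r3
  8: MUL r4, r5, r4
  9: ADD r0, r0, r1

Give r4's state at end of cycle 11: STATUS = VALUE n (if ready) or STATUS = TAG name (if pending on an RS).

STATUS = VALUE -1

c1: issue SUB r0<-Add1 | r0:Add1,r1:1,r2:8,r3:9,r4:1,r5:7
c2: issue SUB r4<-Add2 | r0:Add1,r1:1,r2:8,r3:9,r4:Add2,r5:7
c3: stall | r0:Add1,r1:1,r2:8,r3:9,r4:Add2,r5:7
c4: CDB Add1=-6; issue SUB r2<-Add1 | r0:-6,r1:1,r2:Add1,r3:9,r4:Add2,r5:7
c5: CDB Add2=6; issue ADD r4<-Add2 | r0:-6,r1:1,r2:Add1,r3:9,r4:Add2,r5:7
c6: stall | r0:-6,r1:1,r2:Add1,r3:9,r4:Add2,r5:7
c7: CDB Add1=-8; issue SUB r1<-Add1 | r0:-6,r1:Add1,r2:-8,r3:9,r4:Add2,r5:7
c8: stall | r0:-6,r1:Add1,r2:-8,r3:9,r4:Add2,r5:7
c9: stall | r0:-6,r1:Add1,r2:-8,r3:9,r4:Add2,r5:7
c10: CDB Add1=9; issue ADD r2<-Add1 | r0:-6,r1:9,r2:Add1,r3:9,r4:Add2,r5:7
c11: CDB Add2=-1; issue MUL r2<-Mul1 | r0:-6,r1:9,r2:Mul1,r3:9,r4:-1,r5:7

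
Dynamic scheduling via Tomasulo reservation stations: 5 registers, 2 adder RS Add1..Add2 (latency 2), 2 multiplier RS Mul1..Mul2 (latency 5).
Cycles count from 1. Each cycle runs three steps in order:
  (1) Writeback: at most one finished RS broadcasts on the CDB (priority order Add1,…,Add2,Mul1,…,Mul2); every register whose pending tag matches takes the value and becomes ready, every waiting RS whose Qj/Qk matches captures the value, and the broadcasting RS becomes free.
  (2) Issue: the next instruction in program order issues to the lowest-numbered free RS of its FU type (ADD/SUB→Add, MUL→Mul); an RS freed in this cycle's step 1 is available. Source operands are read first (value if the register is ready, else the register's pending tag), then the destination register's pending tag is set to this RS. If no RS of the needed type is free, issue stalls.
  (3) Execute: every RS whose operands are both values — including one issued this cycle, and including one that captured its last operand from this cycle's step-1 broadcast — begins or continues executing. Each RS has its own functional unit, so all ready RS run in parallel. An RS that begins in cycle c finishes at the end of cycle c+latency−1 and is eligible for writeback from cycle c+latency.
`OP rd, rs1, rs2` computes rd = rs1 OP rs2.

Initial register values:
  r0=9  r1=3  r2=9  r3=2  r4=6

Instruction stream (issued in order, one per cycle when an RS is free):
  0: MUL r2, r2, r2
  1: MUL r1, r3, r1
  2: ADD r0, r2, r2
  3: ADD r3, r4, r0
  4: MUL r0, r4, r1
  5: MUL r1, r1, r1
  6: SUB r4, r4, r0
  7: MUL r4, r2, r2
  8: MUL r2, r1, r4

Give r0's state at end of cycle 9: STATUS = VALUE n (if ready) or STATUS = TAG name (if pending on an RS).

cycle 1: issue MUL r2<-Mul1 // r0:9,r1:3,r2:Mul1,r3:2,r4:6
cycle 2: issue MUL r1<-Mul2 // r0:9,r1:Mul2,r2:Mul1,r3:2,r4:6
cycle 3: issue ADD r0<-Add1 // r0:Add1,r1:Mul2,r2:Mul1,r3:2,r4:6
cycle 4: issue ADD r3<-Add2 // r0:Add1,r1:Mul2,r2:Mul1,r3:Add2,r4:6
cycle 5: stall // r0:Add1,r1:Mul2,r2:Mul1,r3:Add2,r4:6
cycle 6: CDB Mul1=81; issue MUL r0<-Mul1 // r0:Mul1,r1:Mul2,r2:81,r3:Add2,r4:6
cycle 7: CDB Mul2=6; issue MUL r1<-Mul2 // r0:Mul1,r1:Mul2,r2:81,r3:Add2,r4:6
cycle 8: CDB Add1=162; issue SUB r4<-Add1 // r0:Mul1,r1:Mul2,r2:81,r3:Add2,r4:Add1
cycle 9: stall // r0:Mul1,r1:Mul2,r2:81,r3:Add2,r4:Add1

STATUS = TAG Mul1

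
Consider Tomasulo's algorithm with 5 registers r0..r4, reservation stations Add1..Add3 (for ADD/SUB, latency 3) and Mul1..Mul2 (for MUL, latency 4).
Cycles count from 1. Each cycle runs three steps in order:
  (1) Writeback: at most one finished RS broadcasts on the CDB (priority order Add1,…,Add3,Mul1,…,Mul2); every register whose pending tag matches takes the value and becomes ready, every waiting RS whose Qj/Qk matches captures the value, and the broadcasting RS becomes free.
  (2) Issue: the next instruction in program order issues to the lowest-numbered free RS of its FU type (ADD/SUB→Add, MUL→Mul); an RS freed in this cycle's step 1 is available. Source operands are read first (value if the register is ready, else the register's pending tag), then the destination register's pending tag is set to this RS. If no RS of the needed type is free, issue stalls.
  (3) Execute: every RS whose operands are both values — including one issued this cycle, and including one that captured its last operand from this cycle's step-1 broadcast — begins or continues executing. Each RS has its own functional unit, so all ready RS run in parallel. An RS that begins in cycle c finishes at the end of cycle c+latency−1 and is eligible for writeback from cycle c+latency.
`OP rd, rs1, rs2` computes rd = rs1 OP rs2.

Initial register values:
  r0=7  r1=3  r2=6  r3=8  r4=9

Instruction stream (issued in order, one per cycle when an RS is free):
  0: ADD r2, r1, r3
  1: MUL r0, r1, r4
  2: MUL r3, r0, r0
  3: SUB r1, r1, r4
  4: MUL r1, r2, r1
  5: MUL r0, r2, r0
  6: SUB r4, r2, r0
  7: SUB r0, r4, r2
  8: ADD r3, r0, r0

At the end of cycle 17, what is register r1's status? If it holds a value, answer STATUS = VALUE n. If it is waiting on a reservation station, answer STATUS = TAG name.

  c1: issue ADD r2<-Add1  regs: r0:7,r1:3,r2:Add1,r3:8,r4:9
  c2: issue MUL r0<-Mul1  regs: r0:Mul1,r1:3,r2:Add1,r3:8,r4:9
  c3: issue MUL r3<-Mul2  regs: r0:Mul1,r1:3,r2:Add1,r3:Mul2,r4:9
  c4: CDB Add1=11; issue SUB r1<-Add1  regs: r0:Mul1,r1:Add1,r2:11,r3:Mul2,r4:9
  c5: stall  regs: r0:Mul1,r1:Add1,r2:11,r3:Mul2,r4:9
  c6: CDB Mul1=27; issue MUL r1<-Mul1  regs: r0:27,r1:Mul1,r2:11,r3:Mul2,r4:9
  c7: CDB Add1=-6; stall  regs: r0:27,r1:Mul1,r2:11,r3:Mul2,r4:9
  c8: stall  regs: r0:27,r1:Mul1,r2:11,r3:Mul2,r4:9
  c9: stall  regs: r0:27,r1:Mul1,r2:11,r3:Mul2,r4:9
  c10: CDB Mul2=729; issue MUL r0<-Mul2  regs: r0:Mul2,r1:Mul1,r2:11,r3:729,r4:9
  c11: CDB Mul1=-66; issue SUB r4<-Add1  regs: r0:Mul2,r1:-66,r2:11,r3:729,r4:Add1
  c12: issue SUB r0<-Add2  regs: r0:Add2,r1:-66,r2:11,r3:729,r4:Add1
  c13: issue ADD r3<-Add3  regs: r0:Add2,r1:-66,r2:11,r3:Add3,r4:Add1
  c14: CDB Mul2=297  regs: r0:Add2,r1:-66,r2:11,r3:Add3,r4:Add1
  c15: -  regs: r0:Add2,r1:-66,r2:11,r3:Add3,r4:Add1
  c16: -  regs: r0:Add2,r1:-66,r2:11,r3:Add3,r4:Add1
  c17: CDB Add1=-286  regs: r0:Add2,r1:-66,r2:11,r3:Add3,r4:-286

STATUS = VALUE -66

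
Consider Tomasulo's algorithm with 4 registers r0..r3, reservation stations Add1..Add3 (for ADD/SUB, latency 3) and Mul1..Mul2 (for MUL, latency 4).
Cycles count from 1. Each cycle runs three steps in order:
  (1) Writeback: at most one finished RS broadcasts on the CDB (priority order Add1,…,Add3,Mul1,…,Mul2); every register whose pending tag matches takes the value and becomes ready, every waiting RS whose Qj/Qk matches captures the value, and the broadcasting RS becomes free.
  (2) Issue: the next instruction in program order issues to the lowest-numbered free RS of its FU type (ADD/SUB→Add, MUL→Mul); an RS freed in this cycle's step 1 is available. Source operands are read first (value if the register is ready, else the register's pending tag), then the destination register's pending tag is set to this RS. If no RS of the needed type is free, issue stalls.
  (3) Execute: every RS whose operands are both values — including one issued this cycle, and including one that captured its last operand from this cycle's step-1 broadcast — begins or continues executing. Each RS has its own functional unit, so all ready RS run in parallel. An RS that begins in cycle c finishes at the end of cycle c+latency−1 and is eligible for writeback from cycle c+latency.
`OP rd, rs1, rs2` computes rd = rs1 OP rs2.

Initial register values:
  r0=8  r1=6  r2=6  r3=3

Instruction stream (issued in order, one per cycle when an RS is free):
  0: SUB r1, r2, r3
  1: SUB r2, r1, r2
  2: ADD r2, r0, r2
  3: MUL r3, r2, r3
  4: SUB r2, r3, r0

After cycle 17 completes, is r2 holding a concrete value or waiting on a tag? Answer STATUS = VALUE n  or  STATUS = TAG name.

cycle 1: issue SUB r1<-Add1 // r0:8,r1:Add1,r2:6,r3:3
cycle 2: issue SUB r2<-Add2 // r0:8,r1:Add1,r2:Add2,r3:3
cycle 3: issue ADD r2<-Add3 // r0:8,r1:Add1,r2:Add3,r3:3
cycle 4: CDB Add1=3; issue MUL r3<-Mul1 // r0:8,r1:3,r2:Add3,r3:Mul1
cycle 5: issue SUB r2<-Add1 // r0:8,r1:3,r2:Add1,r3:Mul1
cycle 6: - // r0:8,r1:3,r2:Add1,r3:Mul1
cycle 7: CDB Add2=-3 // r0:8,r1:3,r2:Add1,r3:Mul1
cycle 8: - // r0:8,r1:3,r2:Add1,r3:Mul1
cycle 9: - // r0:8,r1:3,r2:Add1,r3:Mul1
cycle 10: CDB Add3=5 // r0:8,r1:3,r2:Add1,r3:Mul1
cycle 11: - // r0:8,r1:3,r2:Add1,r3:Mul1
cycle 12: - // r0:8,r1:3,r2:Add1,r3:Mul1
cycle 13: - // r0:8,r1:3,r2:Add1,r3:Mul1
cycle 14: CDB Mul1=15 // r0:8,r1:3,r2:Add1,r3:15
cycle 15: - // r0:8,r1:3,r2:Add1,r3:15
cycle 16: - // r0:8,r1:3,r2:Add1,r3:15
cycle 17: CDB Add1=7 // r0:8,r1:3,r2:7,r3:15

STATUS = VALUE 7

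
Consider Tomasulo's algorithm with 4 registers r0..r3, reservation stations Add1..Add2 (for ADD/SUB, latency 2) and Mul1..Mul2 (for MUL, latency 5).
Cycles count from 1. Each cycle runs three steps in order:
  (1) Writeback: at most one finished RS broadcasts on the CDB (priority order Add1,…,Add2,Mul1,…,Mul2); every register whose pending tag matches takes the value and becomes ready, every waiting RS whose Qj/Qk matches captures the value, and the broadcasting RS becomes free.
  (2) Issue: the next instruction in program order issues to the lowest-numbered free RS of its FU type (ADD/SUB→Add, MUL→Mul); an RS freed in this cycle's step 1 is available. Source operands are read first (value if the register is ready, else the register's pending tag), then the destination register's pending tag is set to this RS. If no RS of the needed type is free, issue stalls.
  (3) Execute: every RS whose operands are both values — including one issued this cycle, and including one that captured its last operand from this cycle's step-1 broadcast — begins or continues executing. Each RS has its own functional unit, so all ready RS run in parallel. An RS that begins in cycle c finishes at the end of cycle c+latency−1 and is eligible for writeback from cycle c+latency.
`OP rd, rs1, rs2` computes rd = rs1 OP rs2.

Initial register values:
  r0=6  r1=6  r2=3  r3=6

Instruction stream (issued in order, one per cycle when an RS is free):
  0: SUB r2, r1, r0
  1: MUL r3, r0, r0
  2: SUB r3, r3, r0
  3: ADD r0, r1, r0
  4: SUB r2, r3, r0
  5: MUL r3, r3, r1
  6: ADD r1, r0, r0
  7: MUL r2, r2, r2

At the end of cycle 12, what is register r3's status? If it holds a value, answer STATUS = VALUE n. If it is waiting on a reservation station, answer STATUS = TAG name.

STATUS = TAG Mul1

  c1: issue SUB r2<-Add1  regs: r0:6,r1:6,r2:Add1,r3:6
  c2: issue MUL r3<-Mul1  regs: r0:6,r1:6,r2:Add1,r3:Mul1
  c3: CDB Add1=0; issue SUB r3<-Add1  regs: r0:6,r1:6,r2:0,r3:Add1
  c4: issue ADD r0<-Add2  regs: r0:Add2,r1:6,r2:0,r3:Add1
  c5: stall  regs: r0:Add2,r1:6,r2:0,r3:Add1
  c6: CDB Add2=12; issue SUB r2<-Add2  regs: r0:12,r1:6,r2:Add2,r3:Add1
  c7: CDB Mul1=36; issue MUL r3<-Mul1  regs: r0:12,r1:6,r2:Add2,r3:Mul1
  c8: stall  regs: r0:12,r1:6,r2:Add2,r3:Mul1
  c9: CDB Add1=30; issue ADD r1<-Add1  regs: r0:12,r1:Add1,r2:Add2,r3:Mul1
  c10: issue MUL r2<-Mul2  regs: r0:12,r1:Add1,r2:Mul2,r3:Mul1
  c11: CDB Add1=24  regs: r0:12,r1:24,r2:Mul2,r3:Mul1
  c12: CDB Add2=18  regs: r0:12,r1:24,r2:Mul2,r3:Mul1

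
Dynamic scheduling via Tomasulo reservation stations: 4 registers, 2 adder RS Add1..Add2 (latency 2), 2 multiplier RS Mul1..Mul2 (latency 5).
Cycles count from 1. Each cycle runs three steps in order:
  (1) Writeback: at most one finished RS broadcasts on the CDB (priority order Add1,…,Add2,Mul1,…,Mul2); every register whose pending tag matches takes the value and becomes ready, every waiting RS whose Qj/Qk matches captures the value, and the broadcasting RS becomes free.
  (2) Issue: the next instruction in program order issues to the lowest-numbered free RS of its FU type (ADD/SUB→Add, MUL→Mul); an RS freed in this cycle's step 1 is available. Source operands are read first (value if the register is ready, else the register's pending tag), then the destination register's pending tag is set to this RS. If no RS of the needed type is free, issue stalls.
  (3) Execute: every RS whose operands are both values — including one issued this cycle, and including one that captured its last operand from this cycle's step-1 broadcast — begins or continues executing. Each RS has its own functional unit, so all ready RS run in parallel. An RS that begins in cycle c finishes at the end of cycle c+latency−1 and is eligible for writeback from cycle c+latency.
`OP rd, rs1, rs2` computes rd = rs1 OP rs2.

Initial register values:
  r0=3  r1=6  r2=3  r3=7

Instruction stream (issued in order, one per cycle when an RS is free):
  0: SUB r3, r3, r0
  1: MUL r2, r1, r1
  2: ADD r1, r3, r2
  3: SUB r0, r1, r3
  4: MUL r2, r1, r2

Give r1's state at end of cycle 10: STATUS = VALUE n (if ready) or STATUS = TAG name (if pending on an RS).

c1: issue SUB r3<-Add1 | r0:3,r1:6,r2:3,r3:Add1
c2: issue MUL r2<-Mul1 | r0:3,r1:6,r2:Mul1,r3:Add1
c3: CDB Add1=4; issue ADD r1<-Add1 | r0:3,r1:Add1,r2:Mul1,r3:4
c4: issue SUB r0<-Add2 | r0:Add2,r1:Add1,r2:Mul1,r3:4
c5: issue MUL r2<-Mul2 | r0:Add2,r1:Add1,r2:Mul2,r3:4
c6: - | r0:Add2,r1:Add1,r2:Mul2,r3:4
c7: CDB Mul1=36 | r0:Add2,r1:Add1,r2:Mul2,r3:4
c8: - | r0:Add2,r1:Add1,r2:Mul2,r3:4
c9: CDB Add1=40 | r0:Add2,r1:40,r2:Mul2,r3:4
c10: - | r0:Add2,r1:40,r2:Mul2,r3:4

STATUS = VALUE 40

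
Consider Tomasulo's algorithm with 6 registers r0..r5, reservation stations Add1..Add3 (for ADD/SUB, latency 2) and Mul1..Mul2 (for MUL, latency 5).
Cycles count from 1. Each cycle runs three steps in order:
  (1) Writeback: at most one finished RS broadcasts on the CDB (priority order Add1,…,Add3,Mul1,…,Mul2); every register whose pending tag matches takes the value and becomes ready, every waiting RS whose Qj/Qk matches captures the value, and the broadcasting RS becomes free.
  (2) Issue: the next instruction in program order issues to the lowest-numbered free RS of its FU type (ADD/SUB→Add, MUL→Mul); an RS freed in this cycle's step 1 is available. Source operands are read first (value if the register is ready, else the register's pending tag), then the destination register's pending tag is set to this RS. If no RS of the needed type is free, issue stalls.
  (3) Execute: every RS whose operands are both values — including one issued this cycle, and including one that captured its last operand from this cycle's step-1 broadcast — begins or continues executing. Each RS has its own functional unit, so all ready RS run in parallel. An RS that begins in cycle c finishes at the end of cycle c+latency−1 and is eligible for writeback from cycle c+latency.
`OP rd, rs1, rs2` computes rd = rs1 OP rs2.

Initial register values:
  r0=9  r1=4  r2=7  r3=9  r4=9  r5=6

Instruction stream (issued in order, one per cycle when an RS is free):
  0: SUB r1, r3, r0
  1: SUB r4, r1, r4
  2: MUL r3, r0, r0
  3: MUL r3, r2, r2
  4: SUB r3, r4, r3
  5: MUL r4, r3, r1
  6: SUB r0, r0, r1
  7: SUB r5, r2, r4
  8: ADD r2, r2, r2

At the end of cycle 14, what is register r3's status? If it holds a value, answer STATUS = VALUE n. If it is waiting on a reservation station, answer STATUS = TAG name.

STATUS = VALUE -58

cycle 1: issue SUB r1<-Add1 // r0:9,r1:Add1,r2:7,r3:9,r4:9,r5:6
cycle 2: issue SUB r4<-Add2 // r0:9,r1:Add1,r2:7,r3:9,r4:Add2,r5:6
cycle 3: CDB Add1=0; issue MUL r3<-Mul1 // r0:9,r1:0,r2:7,r3:Mul1,r4:Add2,r5:6
cycle 4: issue MUL r3<-Mul2 // r0:9,r1:0,r2:7,r3:Mul2,r4:Add2,r5:6
cycle 5: CDB Add2=-9; issue SUB r3<-Add1 // r0:9,r1:0,r2:7,r3:Add1,r4:-9,r5:6
cycle 6: stall // r0:9,r1:0,r2:7,r3:Add1,r4:-9,r5:6
cycle 7: stall // r0:9,r1:0,r2:7,r3:Add1,r4:-9,r5:6
cycle 8: CDB Mul1=81; issue MUL r4<-Mul1 // r0:9,r1:0,r2:7,r3:Add1,r4:Mul1,r5:6
cycle 9: CDB Mul2=49; issue SUB r0<-Add2 // r0:Add2,r1:0,r2:7,r3:Add1,r4:Mul1,r5:6
cycle 10: issue SUB r5<-Add3 // r0:Add2,r1:0,r2:7,r3:Add1,r4:Mul1,r5:Add3
cycle 11: CDB Add1=-58; issue ADD r2<-Add1 // r0:Add2,r1:0,r2:Add1,r3:-58,r4:Mul1,r5:Add3
cycle 12: CDB Add2=9 // r0:9,r1:0,r2:Add1,r3:-58,r4:Mul1,r5:Add3
cycle 13: CDB Add1=14 // r0:9,r1:0,r2:14,r3:-58,r4:Mul1,r5:Add3
cycle 14: - // r0:9,r1:0,r2:14,r3:-58,r4:Mul1,r5:Add3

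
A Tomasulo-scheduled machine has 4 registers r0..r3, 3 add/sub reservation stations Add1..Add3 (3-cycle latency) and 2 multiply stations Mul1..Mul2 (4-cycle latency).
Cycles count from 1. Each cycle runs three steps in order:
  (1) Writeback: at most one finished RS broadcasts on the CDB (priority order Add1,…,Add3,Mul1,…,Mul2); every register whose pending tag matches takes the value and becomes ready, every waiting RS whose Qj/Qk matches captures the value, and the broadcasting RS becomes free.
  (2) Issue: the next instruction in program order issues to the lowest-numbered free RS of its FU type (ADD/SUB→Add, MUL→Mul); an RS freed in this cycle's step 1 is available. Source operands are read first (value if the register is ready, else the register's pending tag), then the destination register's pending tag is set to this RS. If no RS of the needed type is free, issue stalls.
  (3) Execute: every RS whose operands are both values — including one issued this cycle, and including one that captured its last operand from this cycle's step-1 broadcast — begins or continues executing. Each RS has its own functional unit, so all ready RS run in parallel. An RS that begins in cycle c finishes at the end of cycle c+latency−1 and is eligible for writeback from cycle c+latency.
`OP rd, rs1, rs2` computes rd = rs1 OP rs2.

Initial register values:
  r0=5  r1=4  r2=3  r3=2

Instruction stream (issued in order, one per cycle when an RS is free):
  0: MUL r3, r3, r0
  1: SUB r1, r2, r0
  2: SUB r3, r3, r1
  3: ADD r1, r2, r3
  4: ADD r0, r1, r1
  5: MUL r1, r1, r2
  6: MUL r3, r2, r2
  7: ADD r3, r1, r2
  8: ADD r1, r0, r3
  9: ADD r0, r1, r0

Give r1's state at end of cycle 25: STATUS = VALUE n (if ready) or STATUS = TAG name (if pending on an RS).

  c1: issue MUL r3<-Mul1  regs: r0:5,r1:4,r2:3,r3:Mul1
  c2: issue SUB r1<-Add1  regs: r0:5,r1:Add1,r2:3,r3:Mul1
  c3: issue SUB r3<-Add2  regs: r0:5,r1:Add1,r2:3,r3:Add2
  c4: issue ADD r1<-Add3  regs: r0:5,r1:Add3,r2:3,r3:Add2
  c5: CDB Add1=-2; issue ADD r0<-Add1  regs: r0:Add1,r1:Add3,r2:3,r3:Add2
  c6: CDB Mul1=10; issue MUL r1<-Mul1  regs: r0:Add1,r1:Mul1,r2:3,r3:Add2
  c7: issue MUL r3<-Mul2  regs: r0:Add1,r1:Mul1,r2:3,r3:Mul2
  c8: stall  regs: r0:Add1,r1:Mul1,r2:3,r3:Mul2
  c9: CDB Add2=12; issue ADD r3<-Add2  regs: r0:Add1,r1:Mul1,r2:3,r3:Add2
  c10: stall  regs: r0:Add1,r1:Mul1,r2:3,r3:Add2
  c11: CDB Mul2=9; stall  regs: r0:Add1,r1:Mul1,r2:3,r3:Add2
  c12: CDB Add3=15; issue ADD r1<-Add3  regs: r0:Add1,r1:Add3,r2:3,r3:Add2
  c13: stall  regs: r0:Add1,r1:Add3,r2:3,r3:Add2
  c14: stall  regs: r0:Add1,r1:Add3,r2:3,r3:Add2
  c15: CDB Add1=30; issue ADD r0<-Add1  regs: r0:Add1,r1:Add3,r2:3,r3:Add2
  c16: CDB Mul1=45  regs: r0:Add1,r1:Add3,r2:3,r3:Add2
  c17: -  regs: r0:Add1,r1:Add3,r2:3,r3:Add2
  c18: -  regs: r0:Add1,r1:Add3,r2:3,r3:Add2
  c19: CDB Add2=48  regs: r0:Add1,r1:Add3,r2:3,r3:48
  c20: -  regs: r0:Add1,r1:Add3,r2:3,r3:48
  c21: -  regs: r0:Add1,r1:Add3,r2:3,r3:48
  c22: CDB Add3=78  regs: r0:Add1,r1:78,r2:3,r3:48
  c23: -  regs: r0:Add1,r1:78,r2:3,r3:48
  c24: -  regs: r0:Add1,r1:78,r2:3,r3:48
  c25: CDB Add1=108  regs: r0:108,r1:78,r2:3,r3:48

STATUS = VALUE 78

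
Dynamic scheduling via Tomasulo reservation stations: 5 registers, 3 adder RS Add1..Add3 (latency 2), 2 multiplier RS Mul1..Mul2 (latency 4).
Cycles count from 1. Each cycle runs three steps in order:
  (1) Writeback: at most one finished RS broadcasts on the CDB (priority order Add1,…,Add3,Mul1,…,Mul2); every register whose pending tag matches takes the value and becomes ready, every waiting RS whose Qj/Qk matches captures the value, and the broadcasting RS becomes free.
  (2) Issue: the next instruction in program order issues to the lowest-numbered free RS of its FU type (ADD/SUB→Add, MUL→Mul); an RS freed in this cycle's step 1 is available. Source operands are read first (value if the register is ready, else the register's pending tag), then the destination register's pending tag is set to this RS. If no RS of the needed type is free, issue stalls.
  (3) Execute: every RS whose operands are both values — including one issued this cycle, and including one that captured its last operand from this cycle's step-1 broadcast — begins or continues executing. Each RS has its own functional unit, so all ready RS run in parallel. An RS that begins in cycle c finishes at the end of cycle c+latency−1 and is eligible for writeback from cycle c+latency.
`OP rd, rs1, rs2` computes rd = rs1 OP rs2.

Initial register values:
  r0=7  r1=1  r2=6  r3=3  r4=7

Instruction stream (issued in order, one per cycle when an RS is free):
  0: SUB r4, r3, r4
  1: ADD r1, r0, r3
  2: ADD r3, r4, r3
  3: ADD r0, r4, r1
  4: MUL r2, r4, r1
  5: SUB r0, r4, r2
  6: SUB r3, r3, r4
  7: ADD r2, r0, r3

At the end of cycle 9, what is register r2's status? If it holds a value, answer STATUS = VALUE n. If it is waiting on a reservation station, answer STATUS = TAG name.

STATUS = TAG Add3

c1: issue SUB r4<-Add1 | r0:7,r1:1,r2:6,r3:3,r4:Add1
c2: issue ADD r1<-Add2 | r0:7,r1:Add2,r2:6,r3:3,r4:Add1
c3: CDB Add1=-4; issue ADD r3<-Add1 | r0:7,r1:Add2,r2:6,r3:Add1,r4:-4
c4: CDB Add2=10; issue ADD r0<-Add2 | r0:Add2,r1:10,r2:6,r3:Add1,r4:-4
c5: CDB Add1=-1; issue MUL r2<-Mul1 | r0:Add2,r1:10,r2:Mul1,r3:-1,r4:-4
c6: CDB Add2=6; issue SUB r0<-Add1 | r0:Add1,r1:10,r2:Mul1,r3:-1,r4:-4
c7: issue SUB r3<-Add2 | r0:Add1,r1:10,r2:Mul1,r3:Add2,r4:-4
c8: issue ADD r2<-Add3 | r0:Add1,r1:10,r2:Add3,r3:Add2,r4:-4
c9: CDB Add2=3 | r0:Add1,r1:10,r2:Add3,r3:3,r4:-4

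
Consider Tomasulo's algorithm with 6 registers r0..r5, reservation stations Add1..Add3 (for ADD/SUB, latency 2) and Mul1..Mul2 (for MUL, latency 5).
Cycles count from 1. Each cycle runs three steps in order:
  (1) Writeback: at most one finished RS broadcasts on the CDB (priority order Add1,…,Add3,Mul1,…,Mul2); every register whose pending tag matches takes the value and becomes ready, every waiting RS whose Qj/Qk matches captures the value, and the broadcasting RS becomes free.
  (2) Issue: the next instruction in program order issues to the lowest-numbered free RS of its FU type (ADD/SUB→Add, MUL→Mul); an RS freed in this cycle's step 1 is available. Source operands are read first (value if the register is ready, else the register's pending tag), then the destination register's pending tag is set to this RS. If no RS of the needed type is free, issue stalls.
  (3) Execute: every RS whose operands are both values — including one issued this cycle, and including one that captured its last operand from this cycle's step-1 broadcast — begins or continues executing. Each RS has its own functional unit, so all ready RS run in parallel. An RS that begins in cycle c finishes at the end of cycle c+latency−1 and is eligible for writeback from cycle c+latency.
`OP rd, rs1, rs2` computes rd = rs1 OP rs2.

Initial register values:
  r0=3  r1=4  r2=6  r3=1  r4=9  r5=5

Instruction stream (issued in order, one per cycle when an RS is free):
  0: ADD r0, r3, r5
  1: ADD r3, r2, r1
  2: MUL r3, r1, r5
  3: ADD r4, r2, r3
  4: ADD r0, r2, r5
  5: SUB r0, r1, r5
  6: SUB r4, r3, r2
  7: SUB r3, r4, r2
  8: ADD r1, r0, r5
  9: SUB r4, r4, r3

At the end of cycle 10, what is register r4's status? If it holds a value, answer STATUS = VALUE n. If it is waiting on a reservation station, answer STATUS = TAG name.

STATUS = TAG Add2

cycle 1: issue ADD r0<-Add1 // r0:Add1,r1:4,r2:6,r3:1,r4:9,r5:5
cycle 2: issue ADD r3<-Add2 // r0:Add1,r1:4,r2:6,r3:Add2,r4:9,r5:5
cycle 3: CDB Add1=6; issue MUL r3<-Mul1 // r0:6,r1:4,r2:6,r3:Mul1,r4:9,r5:5
cycle 4: CDB Add2=10; issue ADD r4<-Add1 // r0:6,r1:4,r2:6,r3:Mul1,r4:Add1,r5:5
cycle 5: issue ADD r0<-Add2 // r0:Add2,r1:4,r2:6,r3:Mul1,r4:Add1,r5:5
cycle 6: issue SUB r0<-Add3 // r0:Add3,r1:4,r2:6,r3:Mul1,r4:Add1,r5:5
cycle 7: CDB Add2=11; issue SUB r4<-Add2 // r0:Add3,r1:4,r2:6,r3:Mul1,r4:Add2,r5:5
cycle 8: CDB Add3=-1; issue SUB r3<-Add3 // r0:-1,r1:4,r2:6,r3:Add3,r4:Add2,r5:5
cycle 9: CDB Mul1=20; stall // r0:-1,r1:4,r2:6,r3:Add3,r4:Add2,r5:5
cycle 10: stall // r0:-1,r1:4,r2:6,r3:Add3,r4:Add2,r5:5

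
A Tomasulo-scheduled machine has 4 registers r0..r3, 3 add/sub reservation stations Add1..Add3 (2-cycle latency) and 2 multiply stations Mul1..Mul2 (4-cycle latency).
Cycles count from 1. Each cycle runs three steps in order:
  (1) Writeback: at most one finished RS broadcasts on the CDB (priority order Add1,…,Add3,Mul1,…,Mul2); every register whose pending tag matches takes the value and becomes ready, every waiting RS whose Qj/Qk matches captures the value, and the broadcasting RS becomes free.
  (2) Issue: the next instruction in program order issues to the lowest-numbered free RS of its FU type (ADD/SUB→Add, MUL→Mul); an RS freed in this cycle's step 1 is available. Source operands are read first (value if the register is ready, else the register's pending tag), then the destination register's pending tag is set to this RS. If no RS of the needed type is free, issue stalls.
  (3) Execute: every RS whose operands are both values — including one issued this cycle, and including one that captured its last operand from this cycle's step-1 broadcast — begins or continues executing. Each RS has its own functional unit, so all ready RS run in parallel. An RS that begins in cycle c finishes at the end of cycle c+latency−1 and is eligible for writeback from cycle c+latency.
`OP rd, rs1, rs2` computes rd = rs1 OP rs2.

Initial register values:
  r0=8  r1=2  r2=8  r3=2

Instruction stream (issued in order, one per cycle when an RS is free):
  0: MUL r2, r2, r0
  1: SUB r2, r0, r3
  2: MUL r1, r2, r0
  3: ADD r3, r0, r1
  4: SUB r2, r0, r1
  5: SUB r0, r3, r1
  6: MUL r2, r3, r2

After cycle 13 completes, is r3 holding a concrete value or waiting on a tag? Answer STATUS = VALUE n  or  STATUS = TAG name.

cycle 1: issue MUL r2<-Mul1 // r0:8,r1:2,r2:Mul1,r3:2
cycle 2: issue SUB r2<-Add1 // r0:8,r1:2,r2:Add1,r3:2
cycle 3: issue MUL r1<-Mul2 // r0:8,r1:Mul2,r2:Add1,r3:2
cycle 4: CDB Add1=6; issue ADD r3<-Add1 // r0:8,r1:Mul2,r2:6,r3:Add1
cycle 5: CDB Mul1=64; issue SUB r2<-Add2 // r0:8,r1:Mul2,r2:Add2,r3:Add1
cycle 6: issue SUB r0<-Add3 // r0:Add3,r1:Mul2,r2:Add2,r3:Add1
cycle 7: issue MUL r2<-Mul1 // r0:Add3,r1:Mul2,r2:Mul1,r3:Add1
cycle 8: CDB Mul2=48 // r0:Add3,r1:48,r2:Mul1,r3:Add1
cycle 9: - // r0:Add3,r1:48,r2:Mul1,r3:Add1
cycle 10: CDB Add1=56 // r0:Add3,r1:48,r2:Mul1,r3:56
cycle 11: CDB Add2=-40 // r0:Add3,r1:48,r2:Mul1,r3:56
cycle 12: CDB Add3=8 // r0:8,r1:48,r2:Mul1,r3:56
cycle 13: - // r0:8,r1:48,r2:Mul1,r3:56

STATUS = VALUE 56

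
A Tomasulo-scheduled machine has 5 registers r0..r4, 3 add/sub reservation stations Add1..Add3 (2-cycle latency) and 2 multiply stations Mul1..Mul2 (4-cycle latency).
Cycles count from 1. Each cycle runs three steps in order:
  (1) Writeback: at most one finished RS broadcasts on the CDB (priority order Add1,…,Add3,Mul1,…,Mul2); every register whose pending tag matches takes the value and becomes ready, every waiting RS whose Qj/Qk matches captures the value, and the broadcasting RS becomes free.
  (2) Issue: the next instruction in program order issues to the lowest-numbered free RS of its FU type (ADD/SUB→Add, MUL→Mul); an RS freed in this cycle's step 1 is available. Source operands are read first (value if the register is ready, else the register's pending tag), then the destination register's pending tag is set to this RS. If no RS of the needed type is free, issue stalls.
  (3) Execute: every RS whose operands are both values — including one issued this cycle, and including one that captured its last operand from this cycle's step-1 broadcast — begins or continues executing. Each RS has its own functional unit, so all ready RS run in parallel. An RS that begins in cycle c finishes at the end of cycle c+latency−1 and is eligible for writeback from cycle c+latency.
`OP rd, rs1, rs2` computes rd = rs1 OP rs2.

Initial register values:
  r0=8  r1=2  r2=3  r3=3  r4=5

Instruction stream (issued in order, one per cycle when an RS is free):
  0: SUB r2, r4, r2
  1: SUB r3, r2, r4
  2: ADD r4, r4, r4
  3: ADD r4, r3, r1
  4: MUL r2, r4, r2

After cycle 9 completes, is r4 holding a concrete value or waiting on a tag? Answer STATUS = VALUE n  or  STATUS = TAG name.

cycle 1: issue SUB r2<-Add1 // r0:8,r1:2,r2:Add1,r3:3,r4:5
cycle 2: issue SUB r3<-Add2 // r0:8,r1:2,r2:Add1,r3:Add2,r4:5
cycle 3: CDB Add1=2; issue ADD r4<-Add1 // r0:8,r1:2,r2:2,r3:Add2,r4:Add1
cycle 4: issue ADD r4<-Add3 // r0:8,r1:2,r2:2,r3:Add2,r4:Add3
cycle 5: CDB Add1=10; issue MUL r2<-Mul1 // r0:8,r1:2,r2:Mul1,r3:Add2,r4:Add3
cycle 6: CDB Add2=-3 // r0:8,r1:2,r2:Mul1,r3:-3,r4:Add3
cycle 7: - // r0:8,r1:2,r2:Mul1,r3:-3,r4:Add3
cycle 8: CDB Add3=-1 // r0:8,r1:2,r2:Mul1,r3:-3,r4:-1
cycle 9: - // r0:8,r1:2,r2:Mul1,r3:-3,r4:-1

STATUS = VALUE -1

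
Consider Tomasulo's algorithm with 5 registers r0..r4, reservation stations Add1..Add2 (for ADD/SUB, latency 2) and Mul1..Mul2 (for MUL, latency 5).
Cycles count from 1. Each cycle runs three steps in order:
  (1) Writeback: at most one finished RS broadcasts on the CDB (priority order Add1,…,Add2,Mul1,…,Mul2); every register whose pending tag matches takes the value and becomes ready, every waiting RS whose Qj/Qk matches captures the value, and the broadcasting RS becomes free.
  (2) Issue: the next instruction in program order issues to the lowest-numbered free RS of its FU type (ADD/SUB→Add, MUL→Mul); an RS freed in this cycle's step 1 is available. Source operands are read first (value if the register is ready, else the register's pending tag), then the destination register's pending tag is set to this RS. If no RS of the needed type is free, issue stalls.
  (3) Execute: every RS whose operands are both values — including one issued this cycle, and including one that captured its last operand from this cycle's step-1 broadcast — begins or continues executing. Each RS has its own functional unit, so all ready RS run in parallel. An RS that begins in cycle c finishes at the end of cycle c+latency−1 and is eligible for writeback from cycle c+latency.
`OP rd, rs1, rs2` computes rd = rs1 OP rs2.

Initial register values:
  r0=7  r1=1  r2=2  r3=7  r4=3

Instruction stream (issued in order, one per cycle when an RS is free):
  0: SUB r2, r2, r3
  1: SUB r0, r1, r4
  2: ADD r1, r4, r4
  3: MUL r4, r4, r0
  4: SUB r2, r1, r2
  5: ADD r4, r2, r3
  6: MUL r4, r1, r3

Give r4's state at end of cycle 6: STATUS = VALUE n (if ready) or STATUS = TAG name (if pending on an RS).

cycle 1: issue SUB r2<-Add1 // r0:7,r1:1,r2:Add1,r3:7,r4:3
cycle 2: issue SUB r0<-Add2 // r0:Add2,r1:1,r2:Add1,r3:7,r4:3
cycle 3: CDB Add1=-5; issue ADD r1<-Add1 // r0:Add2,r1:Add1,r2:-5,r3:7,r4:3
cycle 4: CDB Add2=-2; issue MUL r4<-Mul1 // r0:-2,r1:Add1,r2:-5,r3:7,r4:Mul1
cycle 5: CDB Add1=6; issue SUB r2<-Add1 // r0:-2,r1:6,r2:Add1,r3:7,r4:Mul1
cycle 6: issue ADD r4<-Add2 // r0:-2,r1:6,r2:Add1,r3:7,r4:Add2

STATUS = TAG Add2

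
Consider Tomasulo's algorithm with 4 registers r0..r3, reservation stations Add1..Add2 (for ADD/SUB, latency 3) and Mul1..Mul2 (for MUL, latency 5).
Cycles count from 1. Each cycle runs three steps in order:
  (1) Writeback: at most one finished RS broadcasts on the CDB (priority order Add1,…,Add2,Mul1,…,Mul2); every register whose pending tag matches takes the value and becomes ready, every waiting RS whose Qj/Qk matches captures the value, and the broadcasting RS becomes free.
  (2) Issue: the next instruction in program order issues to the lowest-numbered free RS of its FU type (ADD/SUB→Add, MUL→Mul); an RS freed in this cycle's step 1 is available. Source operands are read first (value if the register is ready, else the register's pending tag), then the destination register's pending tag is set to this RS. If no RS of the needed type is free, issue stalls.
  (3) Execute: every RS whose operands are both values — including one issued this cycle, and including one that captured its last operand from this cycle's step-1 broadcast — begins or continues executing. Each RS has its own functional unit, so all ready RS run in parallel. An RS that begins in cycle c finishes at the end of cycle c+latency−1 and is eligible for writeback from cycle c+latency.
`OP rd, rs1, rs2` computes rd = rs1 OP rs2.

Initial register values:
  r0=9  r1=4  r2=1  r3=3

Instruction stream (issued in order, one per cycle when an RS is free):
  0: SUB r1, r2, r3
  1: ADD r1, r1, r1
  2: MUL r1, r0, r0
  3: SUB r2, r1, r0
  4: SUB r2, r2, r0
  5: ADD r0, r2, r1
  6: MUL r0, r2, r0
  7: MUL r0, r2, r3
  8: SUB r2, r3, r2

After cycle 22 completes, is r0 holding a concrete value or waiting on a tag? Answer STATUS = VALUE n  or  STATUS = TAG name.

cycle 1: issue SUB r1<-Add1 // r0:9,r1:Add1,r2:1,r3:3
cycle 2: issue ADD r1<-Add2 // r0:9,r1:Add2,r2:1,r3:3
cycle 3: issue MUL r1<-Mul1 // r0:9,r1:Mul1,r2:1,r3:3
cycle 4: CDB Add1=-2; issue SUB r2<-Add1 // r0:9,r1:Mul1,r2:Add1,r3:3
cycle 5: stall // r0:9,r1:Mul1,r2:Add1,r3:3
cycle 6: stall // r0:9,r1:Mul1,r2:Add1,r3:3
cycle 7: CDB Add2=-4; issue SUB r2<-Add2 // r0:9,r1:Mul1,r2:Add2,r3:3
cycle 8: CDB Mul1=81; stall // r0:9,r1:81,r2:Add2,r3:3
cycle 9: stall // r0:9,r1:81,r2:Add2,r3:3
cycle 10: stall // r0:9,r1:81,r2:Add2,r3:3
cycle 11: CDB Add1=72; issue ADD r0<-Add1 // r0:Add1,r1:81,r2:Add2,r3:3
cycle 12: issue MUL r0<-Mul1 // r0:Mul1,r1:81,r2:Add2,r3:3
cycle 13: issue MUL r0<-Mul2 // r0:Mul2,r1:81,r2:Add2,r3:3
cycle 14: CDB Add2=63; issue SUB r2<-Add2 // r0:Mul2,r1:81,r2:Add2,r3:3
cycle 15: - // r0:Mul2,r1:81,r2:Add2,r3:3
cycle 16: - // r0:Mul2,r1:81,r2:Add2,r3:3
cycle 17: CDB Add1=144 // r0:Mul2,r1:81,r2:Add2,r3:3
cycle 18: CDB Add2=-60 // r0:Mul2,r1:81,r2:-60,r3:3
cycle 19: CDB Mul2=189 // r0:189,r1:81,r2:-60,r3:3
cycle 20: - // r0:189,r1:81,r2:-60,r3:3
cycle 21: - // r0:189,r1:81,r2:-60,r3:3
cycle 22: CDB Mul1=9072 // r0:189,r1:81,r2:-60,r3:3

STATUS = VALUE 189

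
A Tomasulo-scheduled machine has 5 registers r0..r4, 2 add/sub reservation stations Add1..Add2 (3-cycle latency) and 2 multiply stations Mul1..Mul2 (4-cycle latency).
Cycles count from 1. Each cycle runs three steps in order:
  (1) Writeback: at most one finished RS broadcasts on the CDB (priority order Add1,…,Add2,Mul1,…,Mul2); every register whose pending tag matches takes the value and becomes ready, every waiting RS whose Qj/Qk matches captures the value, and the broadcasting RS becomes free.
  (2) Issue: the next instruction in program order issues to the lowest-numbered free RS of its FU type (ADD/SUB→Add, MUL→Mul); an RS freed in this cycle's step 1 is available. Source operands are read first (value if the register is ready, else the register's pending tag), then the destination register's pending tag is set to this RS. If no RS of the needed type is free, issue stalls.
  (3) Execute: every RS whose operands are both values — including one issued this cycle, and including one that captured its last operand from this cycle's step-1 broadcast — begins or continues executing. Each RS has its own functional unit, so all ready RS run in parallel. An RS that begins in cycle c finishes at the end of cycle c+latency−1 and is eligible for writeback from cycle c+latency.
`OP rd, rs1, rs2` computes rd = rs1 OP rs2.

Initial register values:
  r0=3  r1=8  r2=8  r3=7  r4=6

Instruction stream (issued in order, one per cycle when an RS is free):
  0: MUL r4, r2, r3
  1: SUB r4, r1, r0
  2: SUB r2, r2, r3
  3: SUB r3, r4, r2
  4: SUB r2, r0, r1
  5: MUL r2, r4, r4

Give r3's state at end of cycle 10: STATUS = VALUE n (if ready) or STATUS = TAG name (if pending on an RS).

c1: issue MUL r4<-Mul1 | r0:3,r1:8,r2:8,r3:7,r4:Mul1
c2: issue SUB r4<-Add1 | r0:3,r1:8,r2:8,r3:7,r4:Add1
c3: issue SUB r2<-Add2 | r0:3,r1:8,r2:Add2,r3:7,r4:Add1
c4: stall | r0:3,r1:8,r2:Add2,r3:7,r4:Add1
c5: CDB Add1=5; issue SUB r3<-Add1 | r0:3,r1:8,r2:Add2,r3:Add1,r4:5
c6: CDB Add2=1; issue SUB r2<-Add2 | r0:3,r1:8,r2:Add2,r3:Add1,r4:5
c7: CDB Mul1=56; issue MUL r2<-Mul1 | r0:3,r1:8,r2:Mul1,r3:Add1,r4:5
c8: - | r0:3,r1:8,r2:Mul1,r3:Add1,r4:5
c9: CDB Add1=4 | r0:3,r1:8,r2:Mul1,r3:4,r4:5
c10: CDB Add2=-5 | r0:3,r1:8,r2:Mul1,r3:4,r4:5

STATUS = VALUE 4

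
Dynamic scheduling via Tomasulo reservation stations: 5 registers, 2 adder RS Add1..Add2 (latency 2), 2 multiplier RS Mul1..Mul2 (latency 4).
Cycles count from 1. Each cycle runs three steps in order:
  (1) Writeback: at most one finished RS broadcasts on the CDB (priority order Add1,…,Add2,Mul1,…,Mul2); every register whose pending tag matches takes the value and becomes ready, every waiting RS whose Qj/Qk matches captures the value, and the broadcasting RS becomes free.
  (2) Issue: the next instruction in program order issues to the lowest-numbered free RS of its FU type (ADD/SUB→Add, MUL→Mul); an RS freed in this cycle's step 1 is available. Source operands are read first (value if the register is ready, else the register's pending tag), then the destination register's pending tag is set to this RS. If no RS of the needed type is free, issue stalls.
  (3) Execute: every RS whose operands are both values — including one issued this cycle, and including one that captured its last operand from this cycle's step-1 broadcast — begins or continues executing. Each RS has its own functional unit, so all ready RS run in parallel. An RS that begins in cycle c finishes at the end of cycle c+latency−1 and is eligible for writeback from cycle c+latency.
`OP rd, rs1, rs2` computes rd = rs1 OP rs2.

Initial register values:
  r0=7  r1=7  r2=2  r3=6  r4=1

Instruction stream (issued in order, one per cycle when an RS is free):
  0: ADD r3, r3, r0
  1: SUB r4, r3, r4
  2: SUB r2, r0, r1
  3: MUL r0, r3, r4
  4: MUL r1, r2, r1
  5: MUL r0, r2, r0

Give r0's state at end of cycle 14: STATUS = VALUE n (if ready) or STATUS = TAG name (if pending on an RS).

STATUS = VALUE 0

  c1: issue ADD r3<-Add1  regs: r0:7,r1:7,r2:2,r3:Add1,r4:1
  c2: issue SUB r4<-Add2  regs: r0:7,r1:7,r2:2,r3:Add1,r4:Add2
  c3: CDB Add1=13; issue SUB r2<-Add1  regs: r0:7,r1:7,r2:Add1,r3:13,r4:Add2
  c4: issue MUL r0<-Mul1  regs: r0:Mul1,r1:7,r2:Add1,r3:13,r4:Add2
  c5: CDB Add1=0; issue MUL r1<-Mul2  regs: r0:Mul1,r1:Mul2,r2:0,r3:13,r4:Add2
  c6: CDB Add2=12; stall  regs: r0:Mul1,r1:Mul2,r2:0,r3:13,r4:12
  c7: stall  regs: r0:Mul1,r1:Mul2,r2:0,r3:13,r4:12
  c8: stall  regs: r0:Mul1,r1:Mul2,r2:0,r3:13,r4:12
  c9: CDB Mul2=0; issue MUL r0<-Mul2  regs: r0:Mul2,r1:0,r2:0,r3:13,r4:12
  c10: CDB Mul1=156  regs: r0:Mul2,r1:0,r2:0,r3:13,r4:12
  c11: -  regs: r0:Mul2,r1:0,r2:0,r3:13,r4:12
  c12: -  regs: r0:Mul2,r1:0,r2:0,r3:13,r4:12
  c13: -  regs: r0:Mul2,r1:0,r2:0,r3:13,r4:12
  c14: CDB Mul2=0  regs: r0:0,r1:0,r2:0,r3:13,r4:12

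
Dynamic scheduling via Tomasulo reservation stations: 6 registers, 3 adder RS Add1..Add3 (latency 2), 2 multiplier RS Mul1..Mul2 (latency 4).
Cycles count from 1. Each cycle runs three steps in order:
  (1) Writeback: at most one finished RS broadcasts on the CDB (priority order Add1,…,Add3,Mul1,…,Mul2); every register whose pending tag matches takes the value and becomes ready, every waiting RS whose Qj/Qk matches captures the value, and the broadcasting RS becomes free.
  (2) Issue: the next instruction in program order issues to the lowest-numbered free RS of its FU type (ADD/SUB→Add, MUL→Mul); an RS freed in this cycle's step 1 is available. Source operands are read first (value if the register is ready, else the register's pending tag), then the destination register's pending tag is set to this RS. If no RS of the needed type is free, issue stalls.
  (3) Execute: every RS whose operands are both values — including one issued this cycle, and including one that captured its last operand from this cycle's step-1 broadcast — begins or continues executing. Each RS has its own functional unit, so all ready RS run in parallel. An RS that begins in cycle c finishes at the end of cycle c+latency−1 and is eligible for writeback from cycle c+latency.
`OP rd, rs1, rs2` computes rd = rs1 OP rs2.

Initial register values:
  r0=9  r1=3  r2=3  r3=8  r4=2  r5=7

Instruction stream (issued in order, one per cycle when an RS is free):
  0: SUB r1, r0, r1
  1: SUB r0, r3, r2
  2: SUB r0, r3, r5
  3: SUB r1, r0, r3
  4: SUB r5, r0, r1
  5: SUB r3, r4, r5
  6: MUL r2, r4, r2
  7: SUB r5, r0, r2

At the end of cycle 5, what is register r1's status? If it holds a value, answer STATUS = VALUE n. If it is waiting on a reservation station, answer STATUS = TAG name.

STATUS = TAG Add2

  c1: issue SUB r1<-Add1  regs: r0:9,r1:Add1,r2:3,r3:8,r4:2,r5:7
  c2: issue SUB r0<-Add2  regs: r0:Add2,r1:Add1,r2:3,r3:8,r4:2,r5:7
  c3: CDB Add1=6; issue SUB r0<-Add1  regs: r0:Add1,r1:6,r2:3,r3:8,r4:2,r5:7
  c4: CDB Add2=5; issue SUB r1<-Add2  regs: r0:Add1,r1:Add2,r2:3,r3:8,r4:2,r5:7
  c5: CDB Add1=1; issue SUB r5<-Add1  regs: r0:1,r1:Add2,r2:3,r3:8,r4:2,r5:Add1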